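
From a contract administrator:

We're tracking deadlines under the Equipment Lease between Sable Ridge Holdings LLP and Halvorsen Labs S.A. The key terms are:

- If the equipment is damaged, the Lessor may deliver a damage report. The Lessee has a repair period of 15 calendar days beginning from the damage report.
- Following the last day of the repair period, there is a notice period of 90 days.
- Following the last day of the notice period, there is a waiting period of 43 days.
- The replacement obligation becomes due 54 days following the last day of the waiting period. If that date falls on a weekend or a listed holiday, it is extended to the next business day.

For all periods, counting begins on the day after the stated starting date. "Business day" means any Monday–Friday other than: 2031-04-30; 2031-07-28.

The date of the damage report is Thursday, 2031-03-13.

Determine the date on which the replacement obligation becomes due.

2031-10-01

Adding 15 calendar days to 2031-03-13 gives 2031-03-28, which is the last day of the repair period.
The last day of the notice period: 2031-03-28 + 90 days = 2031-06-26.
The last day of the waiting period: 43 calendar days after 2031-06-26 is 2031-08-08.
The date on which the replacement obligation becomes due: 54 calendar days after 2031-08-08 is 2031-10-01. 2031-10-01 is a Wednesday and is not a listed holiday, so no roll-forward applies.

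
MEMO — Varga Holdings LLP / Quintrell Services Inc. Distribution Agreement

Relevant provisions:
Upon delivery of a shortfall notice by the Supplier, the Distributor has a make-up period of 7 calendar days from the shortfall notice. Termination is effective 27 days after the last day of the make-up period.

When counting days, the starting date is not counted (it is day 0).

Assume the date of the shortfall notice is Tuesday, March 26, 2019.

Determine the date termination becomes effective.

April 29, 2019

The last day of the make-up period: 7 calendar days after March 26, 2019 is April 2, 2019.
The date termination becomes effective: 27 calendar days after April 2, 2019 is April 29, 2019.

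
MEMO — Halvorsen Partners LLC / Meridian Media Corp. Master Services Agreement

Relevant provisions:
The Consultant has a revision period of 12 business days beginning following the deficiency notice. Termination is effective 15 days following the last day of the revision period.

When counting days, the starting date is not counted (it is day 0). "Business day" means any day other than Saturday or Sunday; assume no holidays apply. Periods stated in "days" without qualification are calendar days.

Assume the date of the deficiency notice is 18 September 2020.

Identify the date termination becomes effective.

21 October 2020

The last day of the revision period: 12 business days after Friday, 18 September 2020, skipping weekends — Sep 21, Sep 22, Sep 23, Sep 24, …, Oct 2, Oct 5, Oct 6 — lands on Tuesday, 6 October 2020.
The date termination becomes effective: 15 calendar days after 6 October 2020 is 21 October 2020.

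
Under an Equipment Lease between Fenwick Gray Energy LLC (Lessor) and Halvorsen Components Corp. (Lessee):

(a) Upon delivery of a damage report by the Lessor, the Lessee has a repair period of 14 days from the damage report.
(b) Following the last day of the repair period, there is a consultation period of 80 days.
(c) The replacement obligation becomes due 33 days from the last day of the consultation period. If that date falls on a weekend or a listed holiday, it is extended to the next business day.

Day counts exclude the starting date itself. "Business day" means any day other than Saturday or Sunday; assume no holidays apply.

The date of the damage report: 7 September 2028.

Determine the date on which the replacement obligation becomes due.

The last day of the repair period: 7 September 2028 + 14 days = 21 September 2028.
The last day of the consultation period: 21 September 2028 + 80 days = 10 December 2028.
The date on which the replacement obligation becomes due: 33 calendar days after 10 December 2028 is 12 January 2029. 12 January 2029 is a Friday, so no roll-forward applies.

12 January 2029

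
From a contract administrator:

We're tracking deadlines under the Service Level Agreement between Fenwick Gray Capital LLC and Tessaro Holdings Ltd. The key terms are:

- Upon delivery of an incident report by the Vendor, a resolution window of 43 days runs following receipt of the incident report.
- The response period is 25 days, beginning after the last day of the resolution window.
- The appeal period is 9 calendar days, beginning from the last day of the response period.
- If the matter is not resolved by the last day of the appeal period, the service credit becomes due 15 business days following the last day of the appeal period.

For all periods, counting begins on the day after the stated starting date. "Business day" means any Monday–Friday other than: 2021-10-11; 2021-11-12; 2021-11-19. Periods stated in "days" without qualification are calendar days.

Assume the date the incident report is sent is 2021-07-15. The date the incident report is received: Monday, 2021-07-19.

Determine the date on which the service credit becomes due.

The last day of the resolution window: 2021-07-19 + 43 days = 2021-08-31.
Adding 25 calendar days to 2021-08-31 gives 2021-09-25, which is the last day of the response period.
The last day of the appeal period: 2021-09-25 + 9 days = 2021-10-04.
The date on which the service credit becomes due: counting 15 business days from Monday, 2021-10-04 (Oct 5, Oct 6, Oct 7, Oct 8, …, Oct 22, Oct 25, Oct 26, skipping weekends and the listed holiday on Oct 11) reaches Tuesday, 2021-10-26.

2021-10-26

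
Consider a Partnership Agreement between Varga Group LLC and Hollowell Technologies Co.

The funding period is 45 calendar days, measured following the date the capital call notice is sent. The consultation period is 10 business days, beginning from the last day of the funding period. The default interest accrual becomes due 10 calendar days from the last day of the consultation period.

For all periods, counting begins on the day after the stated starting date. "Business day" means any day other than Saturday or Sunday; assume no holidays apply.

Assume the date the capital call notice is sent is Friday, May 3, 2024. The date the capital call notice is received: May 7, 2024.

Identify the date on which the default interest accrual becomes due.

The last day of the funding period: 45 calendar days after May 3, 2024 is June 17, 2024.
The last day of the consultation period: counting 10 business days from Monday, June 17, 2024 (Jun 18, Jun 19, Jun 20, Jun 21, Jun 24, Jun 25, Jun 26, Jun 27, Jun 28, Jul 1, skipping weekends) reaches Monday, July 1, 2024.
The date on which the default interest accrual becomes due: 10 calendar days after July 1, 2024 is July 11, 2024.

July 11, 2024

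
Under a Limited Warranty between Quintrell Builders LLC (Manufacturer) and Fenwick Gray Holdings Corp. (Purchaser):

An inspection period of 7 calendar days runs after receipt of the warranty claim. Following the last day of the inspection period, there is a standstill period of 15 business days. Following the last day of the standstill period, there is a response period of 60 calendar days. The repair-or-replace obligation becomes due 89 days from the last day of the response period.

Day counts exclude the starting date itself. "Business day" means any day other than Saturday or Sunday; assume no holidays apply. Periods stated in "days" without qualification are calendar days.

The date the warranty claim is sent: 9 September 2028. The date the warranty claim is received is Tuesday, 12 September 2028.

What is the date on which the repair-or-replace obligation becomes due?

The last day of the inspection period: 7 calendar days after 12 September 2028 is 19 September 2028.
The last day of the standstill period: counting 15 business days from Tuesday, 19 September 2028 (Sep 20, Sep 21, Sep 22, Sep 25, …, Oct 6, Oct 9, Oct 10, skipping weekends) reaches Tuesday, 10 October 2028.
The last day of the response period: 60 calendar days after 10 October 2028 is 9 December 2028.
The date on which the repair-or-replace obligation becomes due: 9 December 2028 + 89 days = 8 March 2029.

8 March 2029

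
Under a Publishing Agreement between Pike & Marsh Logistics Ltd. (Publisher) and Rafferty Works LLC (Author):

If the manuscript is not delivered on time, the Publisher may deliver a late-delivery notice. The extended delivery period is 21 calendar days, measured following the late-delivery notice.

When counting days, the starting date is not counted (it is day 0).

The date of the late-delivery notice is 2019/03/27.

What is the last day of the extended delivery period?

2019/04/17

Adding 21 calendar days to 2019/03/27 gives 2019/04/17, which is the last day of the extended delivery period.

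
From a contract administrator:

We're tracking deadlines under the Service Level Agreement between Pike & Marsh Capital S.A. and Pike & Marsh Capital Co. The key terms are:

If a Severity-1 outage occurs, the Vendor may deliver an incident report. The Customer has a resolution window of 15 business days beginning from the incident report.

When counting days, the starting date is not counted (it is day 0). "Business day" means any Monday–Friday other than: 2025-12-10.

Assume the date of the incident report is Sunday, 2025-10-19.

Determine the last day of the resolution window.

2025-11-07

The last day of the resolution window: 15 business days after Sunday, 2025-10-19, skipping weekends — Oct 20, Oct 21, Oct 22, Oct 23, …, Nov 5, Nov 6, Nov 7 — lands on Friday, 2025-11-07.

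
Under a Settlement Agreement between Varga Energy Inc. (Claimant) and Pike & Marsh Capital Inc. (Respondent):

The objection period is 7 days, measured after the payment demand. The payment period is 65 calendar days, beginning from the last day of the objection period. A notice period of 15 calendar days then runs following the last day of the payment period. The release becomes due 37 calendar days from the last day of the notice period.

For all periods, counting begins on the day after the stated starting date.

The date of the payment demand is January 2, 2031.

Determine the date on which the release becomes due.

Adding 7 calendar days to January 2, 2031 gives January 9, 2031, which is the last day of the objection period.
Adding 65 calendar days to January 9, 2031 gives March 15, 2031, which is the last day of the payment period.
The last day of the notice period: March 15, 2031 + 15 days = March 30, 2031.
Adding 37 calendar days to March 30, 2031 gives May 6, 2031, which is the date on which the release becomes due.

May 6, 2031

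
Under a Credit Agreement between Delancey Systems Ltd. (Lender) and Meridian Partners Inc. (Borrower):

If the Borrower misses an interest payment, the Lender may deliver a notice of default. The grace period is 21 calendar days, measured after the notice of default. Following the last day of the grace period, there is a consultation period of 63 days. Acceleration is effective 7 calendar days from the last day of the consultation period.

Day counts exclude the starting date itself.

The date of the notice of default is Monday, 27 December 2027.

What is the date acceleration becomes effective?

27 March 2028

The last day of the grace period: 27 December 2027 + 21 days = 17 January 2028.
Adding 63 calendar days to 17 January 2028 gives 20 March 2028, which is the last day of the consultation period.
The date acceleration becomes effective: 7 calendar days after 20 March 2028 is 27 March 2028.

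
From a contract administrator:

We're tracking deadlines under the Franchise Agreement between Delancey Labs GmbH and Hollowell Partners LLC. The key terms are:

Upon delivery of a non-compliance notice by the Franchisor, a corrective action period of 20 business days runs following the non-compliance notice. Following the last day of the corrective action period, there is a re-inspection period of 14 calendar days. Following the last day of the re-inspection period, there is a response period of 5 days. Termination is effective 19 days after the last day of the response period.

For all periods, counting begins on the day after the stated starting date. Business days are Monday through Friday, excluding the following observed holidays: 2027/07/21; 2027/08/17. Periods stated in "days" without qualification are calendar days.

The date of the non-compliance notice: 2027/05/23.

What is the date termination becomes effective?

The last day of the corrective action period: 20 business days after Sunday, 2027/05/23, skipping weekends — May 24, May 25, May 26, May 27, …, Jun 16, Jun 17, Jun 18 — lands on Friday, 2027/06/18.
Adding 14 calendar days to 2027/06/18 gives 2027/07/02, which is the last day of the re-inspection period.
Adding 5 calendar days to 2027/07/02 gives 2027/07/07, which is the last day of the response period.
The date termination becomes effective: 19 calendar days after 2027/07/07 is 2027/07/26.

2027/07/26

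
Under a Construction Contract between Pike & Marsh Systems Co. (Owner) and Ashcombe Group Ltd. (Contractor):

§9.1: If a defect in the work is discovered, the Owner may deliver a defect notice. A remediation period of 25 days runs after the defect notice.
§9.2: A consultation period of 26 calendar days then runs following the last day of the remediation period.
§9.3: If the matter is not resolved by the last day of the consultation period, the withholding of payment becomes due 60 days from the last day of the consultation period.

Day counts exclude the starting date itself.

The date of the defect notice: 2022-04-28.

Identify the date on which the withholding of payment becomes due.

2022-08-17

Adding 25 calendar days to 2022-04-28 gives 2022-05-23, which is the last day of the remediation period.
The last day of the consultation period: 26 calendar days after 2022-05-23 is 2022-06-18.
Adding 60 calendar days to 2022-06-18 gives 2022-08-17, which is the date on which the withholding of payment becomes due.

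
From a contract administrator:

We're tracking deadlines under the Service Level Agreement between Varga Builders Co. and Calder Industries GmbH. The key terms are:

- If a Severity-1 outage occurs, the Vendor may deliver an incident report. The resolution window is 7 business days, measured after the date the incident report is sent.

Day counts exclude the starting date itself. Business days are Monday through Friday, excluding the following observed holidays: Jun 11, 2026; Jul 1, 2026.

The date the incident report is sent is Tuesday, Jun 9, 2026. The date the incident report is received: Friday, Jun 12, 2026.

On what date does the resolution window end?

The last day of the resolution window: 7 business days after Tuesday, Jun 9, 2026, skipping weekends and the listed holiday on Jun 11 — Jun 10, Jun 12, Jun 15, Jun 16, Jun 17, Jun 18, Jun 19 — lands on Friday, Jun 19, 2026.

Jun 19, 2026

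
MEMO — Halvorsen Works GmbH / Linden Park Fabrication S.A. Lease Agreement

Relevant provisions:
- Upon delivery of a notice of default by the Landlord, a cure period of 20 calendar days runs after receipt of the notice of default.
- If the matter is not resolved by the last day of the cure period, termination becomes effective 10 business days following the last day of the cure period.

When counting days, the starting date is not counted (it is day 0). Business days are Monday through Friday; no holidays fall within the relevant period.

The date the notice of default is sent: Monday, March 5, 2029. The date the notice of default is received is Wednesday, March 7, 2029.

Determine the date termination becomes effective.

The last day of the cure period: 20 calendar days after March 7, 2029 is March 27, 2029.
The date termination becomes effective: counting 10 business days from Tuesday, March 27, 2029 (Mar 28, Mar 29, Mar 30, Apr 2, Apr 3, Apr 4, Apr 5, Apr 6, Apr 9, Apr 10, skipping weekends) reaches Tuesday, April 10, 2029.

April 10, 2029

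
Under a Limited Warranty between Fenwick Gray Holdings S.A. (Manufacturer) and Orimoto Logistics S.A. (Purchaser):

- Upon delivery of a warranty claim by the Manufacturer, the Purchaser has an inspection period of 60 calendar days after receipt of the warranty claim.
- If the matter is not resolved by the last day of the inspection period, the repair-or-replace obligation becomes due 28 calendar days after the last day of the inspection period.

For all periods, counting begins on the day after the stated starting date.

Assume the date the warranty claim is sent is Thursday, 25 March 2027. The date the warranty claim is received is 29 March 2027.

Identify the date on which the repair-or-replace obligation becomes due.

25 June 2027

The last day of the inspection period: 60 calendar days after 29 March 2027 is 28 May 2027.
The date on which the repair-or-replace obligation becomes due: 28 May 2027 + 28 days = 25 June 2027.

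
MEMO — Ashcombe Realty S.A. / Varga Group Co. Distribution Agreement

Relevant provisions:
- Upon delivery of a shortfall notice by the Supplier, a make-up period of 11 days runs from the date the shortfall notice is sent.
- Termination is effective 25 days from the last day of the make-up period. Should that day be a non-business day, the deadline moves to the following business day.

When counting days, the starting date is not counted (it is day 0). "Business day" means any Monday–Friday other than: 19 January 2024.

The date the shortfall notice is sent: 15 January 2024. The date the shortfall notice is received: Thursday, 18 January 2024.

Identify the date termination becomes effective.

20 February 2024

Adding 11 calendar days to 15 January 2024 gives 26 January 2024, which is the last day of the make-up period.
The date termination becomes effective: 26 January 2024 + 25 days = 20 February 2024. 20 February 2024 is a Tuesday and is not a listed holiday, so no roll-forward applies.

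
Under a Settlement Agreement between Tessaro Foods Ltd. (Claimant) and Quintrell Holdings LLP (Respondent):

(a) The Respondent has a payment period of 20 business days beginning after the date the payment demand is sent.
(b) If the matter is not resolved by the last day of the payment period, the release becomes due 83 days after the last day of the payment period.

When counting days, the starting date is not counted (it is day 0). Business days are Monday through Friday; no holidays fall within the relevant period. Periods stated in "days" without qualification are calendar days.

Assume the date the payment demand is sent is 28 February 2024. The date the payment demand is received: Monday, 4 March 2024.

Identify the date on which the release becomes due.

The last day of the payment period: counting 20 business days from Wednesday, 28 February 2024 (Feb 29, Mar 1, Mar 4, Mar 5, …, Mar 25, Mar 26, Mar 27, skipping weekends) reaches Wednesday, 27 March 2024.
The date on which the release becomes due: 27 March 2024 + 83 days = 18 June 2024.

18 June 2024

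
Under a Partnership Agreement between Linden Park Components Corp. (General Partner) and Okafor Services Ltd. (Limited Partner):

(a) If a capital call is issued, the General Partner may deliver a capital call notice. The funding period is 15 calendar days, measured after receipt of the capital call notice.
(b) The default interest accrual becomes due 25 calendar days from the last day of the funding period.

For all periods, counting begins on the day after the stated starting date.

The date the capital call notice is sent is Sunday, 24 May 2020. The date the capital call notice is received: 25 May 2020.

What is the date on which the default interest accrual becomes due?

4 July 2020

Adding 15 calendar days to 25 May 2020 gives 9 June 2020, which is the last day of the funding period.
Adding 25 calendar days to 9 June 2020 gives 4 July 2020, which is the date on which the default interest accrual becomes due.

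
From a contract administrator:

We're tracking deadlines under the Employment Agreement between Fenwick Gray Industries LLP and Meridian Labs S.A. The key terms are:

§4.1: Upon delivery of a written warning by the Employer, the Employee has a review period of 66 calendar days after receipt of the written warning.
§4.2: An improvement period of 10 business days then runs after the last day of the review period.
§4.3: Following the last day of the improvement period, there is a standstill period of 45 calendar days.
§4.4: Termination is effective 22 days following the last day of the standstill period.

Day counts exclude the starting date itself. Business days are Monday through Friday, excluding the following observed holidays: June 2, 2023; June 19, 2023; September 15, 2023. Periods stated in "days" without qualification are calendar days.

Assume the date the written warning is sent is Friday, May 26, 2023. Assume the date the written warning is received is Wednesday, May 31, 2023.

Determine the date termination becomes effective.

The last day of the review period: 66 calendar days after May 31, 2023 is August 5, 2023.
From Saturday, August 5, 2023, 10 business days (Aug 7, Aug 8, Aug 9, Aug 10, Aug 11, Aug 14, Aug 15, Aug 16, Aug 17, Aug 18, skipping weekends) brings us to Friday, August 18, 2023, which is the last day of the improvement period.
The last day of the standstill period: 45 calendar days after August 18, 2023 is October 2, 2023.
The date termination becomes effective: October 2, 2023 + 22 days = October 24, 2023.

October 24, 2023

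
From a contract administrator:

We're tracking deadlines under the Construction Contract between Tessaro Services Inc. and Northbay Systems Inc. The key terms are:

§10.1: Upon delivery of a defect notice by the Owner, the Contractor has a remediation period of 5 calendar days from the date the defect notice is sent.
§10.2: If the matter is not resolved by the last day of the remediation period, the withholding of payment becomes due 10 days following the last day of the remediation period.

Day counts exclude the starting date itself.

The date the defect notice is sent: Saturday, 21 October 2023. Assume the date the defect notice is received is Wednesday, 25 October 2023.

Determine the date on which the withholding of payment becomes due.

The last day of the remediation period: 21 October 2023 + 5 days = 26 October 2023.
The date on which the withholding of payment becomes due: 10 calendar days after 26 October 2023 is 5 November 2023.

5 November 2023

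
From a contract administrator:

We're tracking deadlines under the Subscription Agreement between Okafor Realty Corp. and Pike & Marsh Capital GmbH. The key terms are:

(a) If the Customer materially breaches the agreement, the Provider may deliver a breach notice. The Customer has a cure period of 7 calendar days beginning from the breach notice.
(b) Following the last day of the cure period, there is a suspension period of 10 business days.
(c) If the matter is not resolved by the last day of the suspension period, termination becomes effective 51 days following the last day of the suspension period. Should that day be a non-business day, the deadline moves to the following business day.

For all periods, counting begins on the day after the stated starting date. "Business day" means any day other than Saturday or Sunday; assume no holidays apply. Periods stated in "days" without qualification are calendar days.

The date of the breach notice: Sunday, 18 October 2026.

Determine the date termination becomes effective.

Adding 7 calendar days to 18 October 2026 gives 25 October 2026, which is the last day of the cure period.
From Sunday, 25 October 2026, 10 business days (Oct 26, Oct 27, Oct 28, Oct 29, Oct 30, Nov 2, Nov 3, Nov 4, Nov 5, Nov 6, skipping weekends) brings us to Friday, 6 November 2026, which is the last day of the suspension period.
The date termination becomes effective: 6 November 2026 + 51 days = 27 December 2026. That falls on a Sunday, so it rolls to the next business day, Monday, 28 December 2026.

28 December 2026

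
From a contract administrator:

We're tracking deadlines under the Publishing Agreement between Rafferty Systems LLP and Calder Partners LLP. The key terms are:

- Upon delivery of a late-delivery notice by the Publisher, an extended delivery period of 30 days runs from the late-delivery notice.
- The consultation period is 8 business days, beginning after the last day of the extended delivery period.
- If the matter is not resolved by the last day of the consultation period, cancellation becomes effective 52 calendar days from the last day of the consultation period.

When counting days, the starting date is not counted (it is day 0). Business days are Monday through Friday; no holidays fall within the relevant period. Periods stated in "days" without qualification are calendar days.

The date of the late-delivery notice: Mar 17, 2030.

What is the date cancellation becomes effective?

The last day of the extended delivery period: 30 calendar days after Mar 17, 2030 is Apr 16, 2030.
The last day of the consultation period: counting 8 business days from Tuesday, Apr 16, 2030 (Apr 17, Apr 18, Apr 19, Apr 22, Apr 23, Apr 24, Apr 25, Apr 26, skipping weekends) reaches Friday, Apr 26, 2030.
The date cancellation becomes effective: Apr 26, 2030 + 52 days = Jun 17, 2030.

Jun 17, 2030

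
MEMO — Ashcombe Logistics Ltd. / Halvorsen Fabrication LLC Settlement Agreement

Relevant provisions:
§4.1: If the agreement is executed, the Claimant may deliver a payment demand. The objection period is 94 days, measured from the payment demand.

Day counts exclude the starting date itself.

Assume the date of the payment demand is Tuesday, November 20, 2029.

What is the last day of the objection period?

Adding 94 calendar days to November 20, 2029 gives February 22, 2030, which is the last day of the objection period.

February 22, 2030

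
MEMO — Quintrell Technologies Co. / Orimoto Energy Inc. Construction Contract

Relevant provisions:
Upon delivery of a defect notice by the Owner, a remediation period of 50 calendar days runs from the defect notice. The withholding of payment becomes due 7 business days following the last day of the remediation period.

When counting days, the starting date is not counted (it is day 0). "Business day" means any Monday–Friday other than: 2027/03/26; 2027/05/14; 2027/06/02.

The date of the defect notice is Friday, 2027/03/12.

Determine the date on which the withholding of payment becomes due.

2027/05/11

The last day of the remediation period: 2027/03/12 + 50 days = 2027/05/01.
The date on which the withholding of payment becomes due: counting 7 business days from Saturday, 2027/05/01 (May 3, May 4, May 5, May 6, May 7, May 10, May 11, skipping weekends) reaches Tuesday, 2027/05/11.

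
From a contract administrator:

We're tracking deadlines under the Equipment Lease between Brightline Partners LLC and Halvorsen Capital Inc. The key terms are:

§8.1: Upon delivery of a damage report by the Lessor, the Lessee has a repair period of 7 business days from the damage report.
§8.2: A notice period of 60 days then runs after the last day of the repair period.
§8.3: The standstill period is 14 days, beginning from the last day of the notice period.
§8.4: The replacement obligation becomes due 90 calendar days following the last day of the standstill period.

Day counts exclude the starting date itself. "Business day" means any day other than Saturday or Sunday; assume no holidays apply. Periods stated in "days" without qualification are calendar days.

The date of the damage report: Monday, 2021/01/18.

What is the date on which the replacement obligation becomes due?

The last day of the repair period: counting 7 business days from Monday, 2021/01/18 (Jan 19, Jan 20, Jan 21, Jan 22, Jan 25, Jan 26, Jan 27, skipping weekends) reaches Wednesday, 2021/01/27.
The last day of the notice period: 60 calendar days after 2021/01/27 is 2021/03/28.
The last day of the standstill period: 14 calendar days after 2021/03/28 is 2021/04/11.
Adding 90 calendar days to 2021/04/11 gives 2021/07/10, which is the date on which the replacement obligation becomes due.

2021/07/10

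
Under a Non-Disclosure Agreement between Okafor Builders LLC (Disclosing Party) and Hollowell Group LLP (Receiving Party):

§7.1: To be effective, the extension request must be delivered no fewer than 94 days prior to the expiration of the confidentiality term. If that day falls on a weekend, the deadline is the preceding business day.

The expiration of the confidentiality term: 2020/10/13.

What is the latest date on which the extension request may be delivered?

2020/10/13 minus 94 days is 2020/07/11. That is a Saturday, so the deadline moves back to Friday, 2020/07/10.

2020/07/10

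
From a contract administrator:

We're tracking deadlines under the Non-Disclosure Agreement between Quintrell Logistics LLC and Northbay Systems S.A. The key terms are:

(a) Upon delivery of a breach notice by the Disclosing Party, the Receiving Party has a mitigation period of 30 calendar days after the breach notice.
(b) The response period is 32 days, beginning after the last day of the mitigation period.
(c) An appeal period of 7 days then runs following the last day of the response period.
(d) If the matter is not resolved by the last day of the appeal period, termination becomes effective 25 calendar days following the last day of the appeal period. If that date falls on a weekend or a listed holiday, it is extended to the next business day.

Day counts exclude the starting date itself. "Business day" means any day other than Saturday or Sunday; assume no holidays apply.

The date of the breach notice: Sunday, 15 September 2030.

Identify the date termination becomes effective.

18 December 2030

The last day of the mitigation period: 15 September 2030 + 30 days = 15 October 2030.
The last day of the response period: 32 calendar days after 15 October 2030 is 16 November 2030.
Adding 7 calendar days to 16 November 2030 gives 23 November 2030, which is the last day of the appeal period.
The date termination becomes effective: 23 November 2030 + 25 days = 18 December 2030. 18 December 2030 is a Wednesday, so no roll-forward applies.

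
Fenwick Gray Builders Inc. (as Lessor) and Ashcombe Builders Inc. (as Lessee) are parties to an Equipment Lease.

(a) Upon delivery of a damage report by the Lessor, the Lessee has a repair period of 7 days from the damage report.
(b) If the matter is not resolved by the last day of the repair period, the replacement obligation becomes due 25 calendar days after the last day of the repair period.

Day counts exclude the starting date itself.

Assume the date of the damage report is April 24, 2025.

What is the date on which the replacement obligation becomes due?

May 26, 2025

Adding 7 calendar days to April 24, 2025 gives May 1, 2025, which is the last day of the repair period.
The date on which the replacement obligation becomes due: May 1, 2025 + 25 days = May 26, 2025.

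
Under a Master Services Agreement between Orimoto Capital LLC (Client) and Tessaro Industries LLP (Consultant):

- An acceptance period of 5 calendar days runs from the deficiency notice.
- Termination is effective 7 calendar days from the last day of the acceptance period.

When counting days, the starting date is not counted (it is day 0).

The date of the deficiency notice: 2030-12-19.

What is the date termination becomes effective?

The last day of the acceptance period: 5 calendar days after 2030-12-19 is 2030-12-24.
The date termination becomes effective: 2030-12-24 + 7 days = 2030-12-31.

2030-12-31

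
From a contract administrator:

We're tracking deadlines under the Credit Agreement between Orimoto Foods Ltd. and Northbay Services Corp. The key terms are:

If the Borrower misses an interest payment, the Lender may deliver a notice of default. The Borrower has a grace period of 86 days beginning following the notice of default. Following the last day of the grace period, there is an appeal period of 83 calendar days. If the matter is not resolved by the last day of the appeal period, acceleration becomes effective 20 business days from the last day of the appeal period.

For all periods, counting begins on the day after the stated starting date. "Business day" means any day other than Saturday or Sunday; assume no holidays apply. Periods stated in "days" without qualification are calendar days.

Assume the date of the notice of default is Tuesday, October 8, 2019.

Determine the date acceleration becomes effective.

The last day of the grace period: October 8, 2019 + 86 days = January 2, 2020.
The last day of the appeal period: 83 calendar days after January 2, 2020 is March 25, 2020.
From Wednesday, March 25, 2020, 20 business days (Mar 26, Mar 27, Mar 30, Mar 31, …, Apr 20, Apr 21, Apr 22, skipping weekends) brings us to Wednesday, April 22, 2020, which is the date acceleration becomes effective.

April 22, 2020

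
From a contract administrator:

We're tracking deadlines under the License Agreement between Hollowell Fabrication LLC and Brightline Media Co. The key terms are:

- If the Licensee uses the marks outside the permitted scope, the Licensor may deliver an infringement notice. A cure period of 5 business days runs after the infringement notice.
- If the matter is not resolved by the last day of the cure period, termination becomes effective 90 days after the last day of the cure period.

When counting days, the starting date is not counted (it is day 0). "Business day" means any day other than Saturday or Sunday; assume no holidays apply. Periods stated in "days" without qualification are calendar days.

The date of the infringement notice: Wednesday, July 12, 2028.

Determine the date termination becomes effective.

From Wednesday, July 12, 2028, 5 business days (Jul 13, Jul 14, Jul 17, Jul 18, Jul 19, skipping weekends) brings us to Wednesday, July 19, 2028, which is the last day of the cure period.
The date termination becomes effective: July 19, 2028 + 90 days = October 17, 2028.

October 17, 2028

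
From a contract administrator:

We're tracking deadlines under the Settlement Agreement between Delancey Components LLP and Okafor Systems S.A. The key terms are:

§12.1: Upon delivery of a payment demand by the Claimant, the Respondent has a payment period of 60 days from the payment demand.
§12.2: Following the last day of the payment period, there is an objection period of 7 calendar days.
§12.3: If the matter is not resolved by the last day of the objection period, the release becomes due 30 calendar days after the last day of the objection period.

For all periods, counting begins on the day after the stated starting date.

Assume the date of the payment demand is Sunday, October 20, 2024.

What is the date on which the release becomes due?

January 25, 2025

Adding 60 calendar days to October 20, 2024 gives December 19, 2024, which is the last day of the payment period.
Adding 7 calendar days to December 19, 2024 gives December 26, 2024, which is the last day of the objection period.
The date on which the release becomes due: 30 calendar days after December 26, 2024 is January 25, 2025.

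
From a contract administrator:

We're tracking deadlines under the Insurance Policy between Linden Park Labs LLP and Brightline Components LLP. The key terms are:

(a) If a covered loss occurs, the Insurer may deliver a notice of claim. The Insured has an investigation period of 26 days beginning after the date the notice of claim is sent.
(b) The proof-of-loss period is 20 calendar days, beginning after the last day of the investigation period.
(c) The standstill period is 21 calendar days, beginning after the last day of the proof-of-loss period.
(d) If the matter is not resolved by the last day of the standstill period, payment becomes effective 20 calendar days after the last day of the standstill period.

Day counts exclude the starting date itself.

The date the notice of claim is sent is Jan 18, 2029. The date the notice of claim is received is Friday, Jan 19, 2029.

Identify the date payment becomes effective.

The last day of the investigation period: Jan 18, 2029 + 26 days = Feb 13, 2029.
The last day of the proof-of-loss period: 20 calendar days after Feb 13, 2029 is Mar 5, 2029.
The last day of the standstill period: 21 calendar days after Mar 5, 2029 is Mar 26, 2029.
The date payment becomes effective: 20 calendar days after Mar 26, 2029 is Apr 15, 2029.

Apr 15, 2029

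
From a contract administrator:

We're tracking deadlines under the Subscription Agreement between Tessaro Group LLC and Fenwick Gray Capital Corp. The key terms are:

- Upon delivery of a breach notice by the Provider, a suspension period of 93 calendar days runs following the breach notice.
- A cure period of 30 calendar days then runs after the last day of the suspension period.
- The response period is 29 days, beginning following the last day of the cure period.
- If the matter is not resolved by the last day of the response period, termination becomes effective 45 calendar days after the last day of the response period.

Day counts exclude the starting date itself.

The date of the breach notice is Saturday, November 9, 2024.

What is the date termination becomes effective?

Adding 93 calendar days to November 9, 2024 gives February 10, 2025, which is the last day of the suspension period.
The last day of the cure period: 30 calendar days after February 10, 2025 is March 12, 2025.
Adding 29 calendar days to March 12, 2025 gives April 10, 2025, which is the last day of the response period.
Adding 45 calendar days to April 10, 2025 gives May 25, 2025, which is the date termination becomes effective.

May 25, 2025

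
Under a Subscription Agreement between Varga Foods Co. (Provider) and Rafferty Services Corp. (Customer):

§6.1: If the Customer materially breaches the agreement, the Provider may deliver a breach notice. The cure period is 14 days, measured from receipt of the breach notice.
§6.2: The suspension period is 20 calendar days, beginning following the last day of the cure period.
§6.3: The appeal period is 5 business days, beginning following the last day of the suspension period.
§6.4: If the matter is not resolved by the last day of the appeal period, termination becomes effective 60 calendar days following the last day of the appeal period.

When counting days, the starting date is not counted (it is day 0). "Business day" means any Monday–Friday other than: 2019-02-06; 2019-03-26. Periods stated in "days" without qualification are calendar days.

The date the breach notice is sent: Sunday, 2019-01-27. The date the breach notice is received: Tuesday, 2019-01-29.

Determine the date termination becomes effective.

The last day of the cure period: 14 calendar days after 2019-01-29 is 2019-02-12.
The last day of the suspension period: 20 calendar days after 2019-02-12 is 2019-03-04.
The last day of the appeal period: 5 business days after Monday, 2019-03-04, skipping weekends — Mar 5, Mar 6, Mar 7, Mar 8, Mar 11 — lands on Monday, 2019-03-11.
The date termination becomes effective: 60 calendar days after 2019-03-11 is 2019-05-10.

2019-05-10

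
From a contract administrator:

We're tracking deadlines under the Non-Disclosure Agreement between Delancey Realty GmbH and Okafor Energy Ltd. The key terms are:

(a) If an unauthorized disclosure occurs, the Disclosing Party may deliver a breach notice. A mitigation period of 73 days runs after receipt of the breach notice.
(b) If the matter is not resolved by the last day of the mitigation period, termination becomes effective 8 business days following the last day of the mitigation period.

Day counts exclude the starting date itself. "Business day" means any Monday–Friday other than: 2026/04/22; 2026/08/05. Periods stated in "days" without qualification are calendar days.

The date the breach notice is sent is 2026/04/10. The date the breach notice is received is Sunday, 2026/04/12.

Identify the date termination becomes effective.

Adding 73 calendar days to 2026/04/12 gives 2026/06/24, which is the last day of the mitigation period.
The date termination becomes effective: 8 business days after Wednesday, 2026/06/24, skipping weekends — Jun 25, Jun 26, Jun 29, Jun 30, Jul 1, Jul 2, Jul 3, Jul 6 — lands on Monday, 2026/07/06.

2026/07/06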